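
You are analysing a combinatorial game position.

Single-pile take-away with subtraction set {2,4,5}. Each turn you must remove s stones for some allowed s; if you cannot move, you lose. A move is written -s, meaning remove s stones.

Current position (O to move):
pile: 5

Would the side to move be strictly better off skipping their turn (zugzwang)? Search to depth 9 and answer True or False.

zugzwang(5, O) = False

p1 O@[5]: -2[3]-1 -4[1]+1* -5[0]+1
p2 X@[1] terminal -1; root [5] d9
suppose O passes — search the same position with X to move:
pass> p1 X@[5]: -2[3]-1 -4[1]+1* -5[0]+1
pass> p2 O@[1] terminal -1; root [5] d9
for O: play +1, pass -1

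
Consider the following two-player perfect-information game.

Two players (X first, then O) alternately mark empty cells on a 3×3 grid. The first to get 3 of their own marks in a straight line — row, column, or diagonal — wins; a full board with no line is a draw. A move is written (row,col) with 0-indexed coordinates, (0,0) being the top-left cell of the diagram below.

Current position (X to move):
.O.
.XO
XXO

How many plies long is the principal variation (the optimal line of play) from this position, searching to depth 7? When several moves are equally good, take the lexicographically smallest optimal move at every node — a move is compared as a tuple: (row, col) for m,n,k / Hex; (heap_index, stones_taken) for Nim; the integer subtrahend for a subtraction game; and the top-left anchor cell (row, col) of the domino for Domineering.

[.O./.XO/XXO] X move#1: (0,0):-1/XO./.XO/XXO, (0,2):+1/.OX/.XO/XXO*, (1,0):-1/.O./XXO/XXO
[.OX/.XO/XXO] end (terminal -1, O#2); searched .O./.XO/XXO to 7

PV length from [.O./.XO/XXO]: 1 ply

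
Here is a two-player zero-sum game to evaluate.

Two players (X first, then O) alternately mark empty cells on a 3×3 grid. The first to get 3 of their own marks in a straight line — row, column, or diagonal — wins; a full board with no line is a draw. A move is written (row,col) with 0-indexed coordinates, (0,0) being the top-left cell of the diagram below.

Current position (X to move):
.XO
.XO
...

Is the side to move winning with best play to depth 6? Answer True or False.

ply 1, X at .XO/.XO/... | (0,0)=-1→XXO/.XO/...; (1,0)=-1→.XO/XXO/...; (2,0)=-1→.XO/.XO/X..; (2,1)=+1→.XO/.XO/.X.*; (2,2)=+1→.XO/.XO/..X
ply 2: .XO/.XO/.X. is terminal -1 (O); from .XO/.XO/... depth 6

X winning at [.XO/.XO/...]: True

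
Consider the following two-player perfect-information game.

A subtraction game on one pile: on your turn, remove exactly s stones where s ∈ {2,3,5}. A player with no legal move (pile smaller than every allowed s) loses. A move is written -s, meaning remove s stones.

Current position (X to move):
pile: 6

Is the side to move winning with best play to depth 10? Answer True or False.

X winning at [6]: True

ply 1, X at 6 | -2=-1→4; -3=-1→3; -5=+1→1*
ply 2: 1 is terminal -1 (O); from 6 depth 10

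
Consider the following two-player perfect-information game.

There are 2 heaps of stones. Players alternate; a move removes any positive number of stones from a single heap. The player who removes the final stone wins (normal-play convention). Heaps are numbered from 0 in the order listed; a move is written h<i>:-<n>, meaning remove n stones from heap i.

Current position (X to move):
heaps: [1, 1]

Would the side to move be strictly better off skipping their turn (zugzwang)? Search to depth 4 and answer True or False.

p1 X@[(1,1)]: h0:-1[(0,1)]-1* h1:-1[(1,0)]-1
p2 O@[(0,1)]: h1:-1[(0,0)]+1*
p3 X@[(0,0)] terminal -1; root [(1,1)] d4
pass branch (O moves first from the same position):
  | p1 O@[(1,1)]: h0:-1[(0,1)]-1* h1:-1[(1,0)]-1
  | p2 X@[(0,1)]: h1:-1[(0,0)]+1*
  | p3 O@[(0,0)] terminal -1; root [(1,1)] d4
X moving scores -1; X passing scores +1

zugzwang((1,1), X) = True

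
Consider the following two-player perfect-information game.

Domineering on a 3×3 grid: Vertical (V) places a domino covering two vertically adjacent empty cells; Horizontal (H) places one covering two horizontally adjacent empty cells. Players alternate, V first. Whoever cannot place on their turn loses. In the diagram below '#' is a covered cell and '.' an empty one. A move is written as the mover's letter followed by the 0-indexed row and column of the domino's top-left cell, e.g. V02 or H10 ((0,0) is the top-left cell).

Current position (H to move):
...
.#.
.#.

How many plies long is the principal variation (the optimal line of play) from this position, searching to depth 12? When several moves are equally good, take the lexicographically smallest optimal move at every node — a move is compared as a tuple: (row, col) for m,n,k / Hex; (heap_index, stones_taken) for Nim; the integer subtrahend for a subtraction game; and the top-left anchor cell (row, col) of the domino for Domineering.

p1 H@[.../.#./.#.]: H00[##./.#./.#.]-1* H01[.##/.#./.#.]-1
p2 V@[##./.#./.#.]: V02[###/.##/.#.]+1* V10[##./##./##.]+1 V12[##./.##/.##]+1
p3 H@[###/.##/.#.] terminal -1; root [.../.#./.#.] d12

PV length from [.../.#./.#.]: 2 plies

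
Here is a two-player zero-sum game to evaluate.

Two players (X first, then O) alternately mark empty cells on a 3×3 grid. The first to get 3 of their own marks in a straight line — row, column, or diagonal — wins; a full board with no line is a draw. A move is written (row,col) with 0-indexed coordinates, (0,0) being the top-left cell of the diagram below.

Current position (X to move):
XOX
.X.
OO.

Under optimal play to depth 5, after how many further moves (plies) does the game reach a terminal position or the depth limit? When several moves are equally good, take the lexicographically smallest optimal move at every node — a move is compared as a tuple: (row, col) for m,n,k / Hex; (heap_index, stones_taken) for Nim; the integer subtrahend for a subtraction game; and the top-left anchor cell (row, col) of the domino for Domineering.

PV length from [XOX/.X./OO.]: 1 ply

ply 1, X at XOX/.X./OO. | (1,0)=-1→XOX/XX./OO.; (1,2)=-1→XOX/.XX/OO.; (2,2)=+1→XOX/.X./OOX*
ply 2: XOX/.X./OOX is terminal -1 (O); from XOX/.X./OO. depth 5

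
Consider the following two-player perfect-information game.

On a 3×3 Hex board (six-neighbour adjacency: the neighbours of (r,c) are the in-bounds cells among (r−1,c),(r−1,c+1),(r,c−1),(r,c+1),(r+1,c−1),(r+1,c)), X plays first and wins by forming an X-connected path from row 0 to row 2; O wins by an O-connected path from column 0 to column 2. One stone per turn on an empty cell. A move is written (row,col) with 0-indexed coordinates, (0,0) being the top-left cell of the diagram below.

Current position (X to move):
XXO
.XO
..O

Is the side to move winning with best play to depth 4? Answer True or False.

[XXO/.XO/..O] X move#1: (1,0):+1/XXO/XXO/..O*, (2,0):+1/XXO/.XO/X.O, (2,1):+1/XXO/.XO/.XO
[XXO/XXO/..O] O move#2: (2,0):-1/XXO/XXO/O.O*, (2,1):-1/XXO/XXO/.OO
[XXO/XXO/O.O] X move#3: (2,1):+1/XXO/XXO/OXO*
[XXO/XXO/OXO] end (terminal -1, O#4); searched XXO/.XO/..O to 4

X winning at [XXO/.XO/..O]: True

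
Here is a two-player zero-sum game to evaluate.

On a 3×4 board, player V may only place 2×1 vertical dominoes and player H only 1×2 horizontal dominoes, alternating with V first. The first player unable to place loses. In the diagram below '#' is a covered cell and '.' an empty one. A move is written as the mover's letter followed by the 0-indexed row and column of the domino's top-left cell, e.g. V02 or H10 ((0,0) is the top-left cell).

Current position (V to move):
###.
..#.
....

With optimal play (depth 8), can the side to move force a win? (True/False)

p1 V@[###./..#./....]: V03[####/..##/....]-1 V10[###./#.#./#...]+1* V11[###./.##./.#..]+1 V13[###./..##/...#]-1
p2 H@[###./#.#./#...]: H21[###./#.#./###.]-1* H22[###./#.#./#.##]-1
p3 V@[###./#.#./###.]: V03[####/#.##/###.]+1* V13[###./#.##/####]+1
p4 H@[####/#.##/###.] terminal -1; root [###./..#./....] d8

V winning at [###./..#./....]: True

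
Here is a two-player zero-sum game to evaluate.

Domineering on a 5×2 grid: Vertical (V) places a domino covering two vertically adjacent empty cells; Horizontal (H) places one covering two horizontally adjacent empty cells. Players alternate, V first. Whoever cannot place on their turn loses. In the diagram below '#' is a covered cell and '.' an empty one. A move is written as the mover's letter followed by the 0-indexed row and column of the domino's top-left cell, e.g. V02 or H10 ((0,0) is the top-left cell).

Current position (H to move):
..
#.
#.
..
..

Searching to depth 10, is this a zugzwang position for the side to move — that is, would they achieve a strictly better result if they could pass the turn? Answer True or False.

zugzwang(../#./#./../.., H) = False

[../#./#./../..] H move#1: H00:-1/##/#./#./../.., H30:+1/../#./#./##/..*, H40:+1/../#./#./../##
[../#./#./##/..] V move#2: V01:-1/.#/##/#./##/..*, V11:-1/../##/##/##/..
[.#/##/#./##/..] H move#3: H40:+1/.#/##/#./##/##*
[.#/##/#./##/##] end (terminal -1, V#4); searched ../#./#./../.. to 10
suppose H passes — search the same position with V to move:
pass> [../#./#./../..] V move#1: V01:-1/.#/##/#./../.., V11:-1/../##/##/../.., V21:+1/../#./##/.#/..*, V30:+1/../#./#./#./#., V31:+1/../#./#./.#/.#
pass> [../#./##/.#/..] H move#2: H00:-1/##/#./##/.#/..*, H40:-1/../#./##/.#/##
pass> [##/#./##/.#/..] V move#3: V30:+1/##/#./##/##/#.*
pass> [##/#./##/##/#.] end (terminal -1, H#4); searched ../#./#./../.. to 10
for H: play +1, pass -1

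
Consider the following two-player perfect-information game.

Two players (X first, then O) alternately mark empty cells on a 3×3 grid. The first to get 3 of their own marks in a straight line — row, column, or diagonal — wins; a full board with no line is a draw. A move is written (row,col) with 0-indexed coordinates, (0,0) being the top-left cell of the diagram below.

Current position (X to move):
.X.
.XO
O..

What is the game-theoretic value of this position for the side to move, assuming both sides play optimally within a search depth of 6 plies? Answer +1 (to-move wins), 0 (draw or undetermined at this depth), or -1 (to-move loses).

value(.X./.XO/O.., X) = +1

[.X./.XO/O..] X move#1: (0,0):+1/XX./.XO/O..*, (0,2):+1/.XX/.XO/O.., (1,0):+0/.X./XXO/O.., (2,1):+1/.X./.XO/OX., (2,2):+1/.X./.XO/O.X
[XX./.XO/O..] O move#2: (0,2):-1/XXO/.XO/O..*, (1,0):-1/XX./OXO/O.., (2,1):-1/XX./.XO/OO., (2,2):-1/XX./.XO/O.O
[XXO/.XO/O..] X move#3: (1,0):-1/XXO/XXO/O.., (2,1):+1/XXO/.XO/OX.*, (2,2):+1/XXO/.XO/O.X
[XXO/.XO/OX.] end (terminal -1, O#4); searched .X./.XO/O.. to 6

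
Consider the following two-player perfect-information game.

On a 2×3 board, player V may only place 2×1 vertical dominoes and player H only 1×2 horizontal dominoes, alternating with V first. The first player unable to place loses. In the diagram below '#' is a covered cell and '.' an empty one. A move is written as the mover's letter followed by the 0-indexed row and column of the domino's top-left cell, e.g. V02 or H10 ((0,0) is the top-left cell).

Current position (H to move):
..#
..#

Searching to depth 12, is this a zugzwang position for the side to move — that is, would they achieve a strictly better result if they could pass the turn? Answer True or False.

zugzwang(..#/..#, H) = False

ply 1, H at ..#/..# | H00=+1→###/..#*; H10=+1→..#/###
ply 2: ###/..# is terminal -1 (V); from ..#/..# depth 12
pass branch (V moves first from the same position):
  | ply 1, V at ..#/..# | V00=+1→#.#/#.#*; V01=+1→.##/.##
  | ply 2: #.#/#.# is terminal -1 (H); from ..#/..# depth 12
H moving scores +1; H passing scores -1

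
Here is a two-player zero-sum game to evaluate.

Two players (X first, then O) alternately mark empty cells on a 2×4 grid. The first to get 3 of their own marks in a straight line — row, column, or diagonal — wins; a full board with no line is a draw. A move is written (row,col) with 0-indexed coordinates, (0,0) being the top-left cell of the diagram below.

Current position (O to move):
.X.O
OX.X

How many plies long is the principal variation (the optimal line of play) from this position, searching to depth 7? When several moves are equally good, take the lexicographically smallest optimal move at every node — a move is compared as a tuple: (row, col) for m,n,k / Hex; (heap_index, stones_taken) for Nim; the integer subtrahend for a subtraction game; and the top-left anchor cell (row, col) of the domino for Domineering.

p1 O@[.X.O/OX.X]: (0,0)[OX.O/OX.X]-1 (0,2)[.XOO/OX.X]-1 (1,2)[.X.O/OXOX]+0*
p2 X@[.X.O/OXOX]: (0,0)[XX.O/OXOX]+0* (0,2)[.XXO/OXOX]+0
p3 O@[XX.O/OXOX]: (0,2)[XXOO/OXOX]+0*
p4 X@[XXOO/OXOX] terminal +0; root [.X.O/OX.X] d7

PV length from [.X.O/OX.X]: 3 plies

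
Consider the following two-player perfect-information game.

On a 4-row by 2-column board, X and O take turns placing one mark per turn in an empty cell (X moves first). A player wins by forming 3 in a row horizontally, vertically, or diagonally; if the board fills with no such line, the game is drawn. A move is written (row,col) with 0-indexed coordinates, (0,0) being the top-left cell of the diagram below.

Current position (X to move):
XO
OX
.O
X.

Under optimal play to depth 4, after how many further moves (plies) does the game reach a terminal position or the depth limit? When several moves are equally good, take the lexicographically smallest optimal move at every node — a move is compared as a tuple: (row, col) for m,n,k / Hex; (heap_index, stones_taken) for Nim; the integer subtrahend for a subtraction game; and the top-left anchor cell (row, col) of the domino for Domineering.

ply 1, X at XO/OX/.O/X. | (2,0)=+0→XO/OX/XO/X.*; (3,1)=+0→XO/OX/.O/XX
ply 2, O at XO/OX/XO/X. | (3,1)=+0→XO/OX/XO/XO*
ply 3: XO/OX/XO/XO is terminal +0 (X); from XO/OX/.O/X. depth 4

PV length from [XO/OX/.O/X.]: 2 plies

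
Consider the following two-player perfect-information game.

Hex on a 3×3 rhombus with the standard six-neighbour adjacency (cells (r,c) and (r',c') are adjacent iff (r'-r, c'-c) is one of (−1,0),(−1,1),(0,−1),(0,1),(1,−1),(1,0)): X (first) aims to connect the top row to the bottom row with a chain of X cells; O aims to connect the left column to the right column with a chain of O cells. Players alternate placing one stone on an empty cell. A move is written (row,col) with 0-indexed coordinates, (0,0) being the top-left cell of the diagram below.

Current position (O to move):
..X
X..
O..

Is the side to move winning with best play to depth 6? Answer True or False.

O winning at [..X/X../O..]: True

[..X/X../O..] O move#1: (0,0):-1/O.X/X../O.., (0,1):-1/.OX/X../O.., (1,1):-1/..X/XO./O.., (1,2):+1/..X/X.O/O..*, (2,1):+1/..X/X../OO., (2,2):-1/..X/X../O.O
[..X/X.O/O..] X move#2: (0,0):-1/X.X/X.O/O..*, (0,1):-1/.XX/X.O/O.., (1,1):-1/..X/XXO/O.., (2,1):-1/..X/X.O/OX., (2,2):-1/..X/X.O/O.X
[X.X/X.O/O..] O move#3: (0,1):+1/XOX/X.O/O..*, (1,1):+1/X.X/XOO/O.., (2,1):+1/X.X/X.O/OO., (2,2):+1/X.X/X.O/O.O
[XOX/X.O/O..] X move#4: (1,1):-1/XOX/XXO/O..*, (2,1):-1/XOX/X.O/OX., (2,2):-1/XOX/X.O/O.X
[XOX/XXO/O..] O move#5: (2,1):+1/XOX/XXO/OO.*, (2,2):-1/XOX/XXO/O.O
[XOX/XXO/OO.] end (terminal -1, X#6); searched ..X/X../O.. to 6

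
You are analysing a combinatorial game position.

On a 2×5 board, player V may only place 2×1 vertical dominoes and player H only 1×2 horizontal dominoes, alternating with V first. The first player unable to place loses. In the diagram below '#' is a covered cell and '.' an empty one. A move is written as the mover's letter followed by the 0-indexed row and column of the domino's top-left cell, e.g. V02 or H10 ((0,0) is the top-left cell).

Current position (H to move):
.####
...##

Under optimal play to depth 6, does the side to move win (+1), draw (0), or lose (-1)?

[.####/...##] H move#1: H10:+1/.####/##.##*, H11:-1/.####/.####
[.####/##.##] end (terminal -1, V#2); searched .####/...## to 6

value(.####/...##, H) = +1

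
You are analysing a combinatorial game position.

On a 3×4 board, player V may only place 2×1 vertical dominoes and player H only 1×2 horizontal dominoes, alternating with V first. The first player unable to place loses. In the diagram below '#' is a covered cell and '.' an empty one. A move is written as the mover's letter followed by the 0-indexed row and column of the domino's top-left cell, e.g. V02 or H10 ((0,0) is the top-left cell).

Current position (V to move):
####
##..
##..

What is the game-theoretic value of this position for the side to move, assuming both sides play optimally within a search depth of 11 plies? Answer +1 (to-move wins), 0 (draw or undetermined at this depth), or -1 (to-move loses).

value(####/##../##.., V) = +1

p1 V@[####/##../##..]: V12[####/###./###.]+1* V13[####/##.#/##.#]+1
p2 H@[####/###./###.] terminal -1; root [####/##../##..] d11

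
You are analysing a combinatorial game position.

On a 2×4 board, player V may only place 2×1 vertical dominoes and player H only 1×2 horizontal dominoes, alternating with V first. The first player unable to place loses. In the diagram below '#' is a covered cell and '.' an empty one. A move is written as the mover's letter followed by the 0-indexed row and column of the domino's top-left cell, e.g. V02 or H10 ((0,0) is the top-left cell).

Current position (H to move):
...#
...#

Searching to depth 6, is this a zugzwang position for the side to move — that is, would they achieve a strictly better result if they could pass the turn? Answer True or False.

zugzwang(...#/...#, H) = False

[...#/...#] H move#1: H00:+1/##.#/...#*, H01:+1/.###/...#, H10:+1/...#/##.#, H11:+1/...#/.###
[##.#/...#] V move#2: V02:-1/####/..##*
[####/..##] H move#3: H10:+1/####/####*
[####/####] end (terminal -1, V#4); searched ...#/...# to 6
pass branch (V moves first from the same position):
  | [...#/...#] V move#1: V00:-1/#..#/#..#, V01:+1/.#.#/.#.#*, V02:-1/..##/..##
  | [.#.#/.#.#] end (terminal -1, H#2); searched ...#/...# to 6
H moving scores +1; H passing scores -1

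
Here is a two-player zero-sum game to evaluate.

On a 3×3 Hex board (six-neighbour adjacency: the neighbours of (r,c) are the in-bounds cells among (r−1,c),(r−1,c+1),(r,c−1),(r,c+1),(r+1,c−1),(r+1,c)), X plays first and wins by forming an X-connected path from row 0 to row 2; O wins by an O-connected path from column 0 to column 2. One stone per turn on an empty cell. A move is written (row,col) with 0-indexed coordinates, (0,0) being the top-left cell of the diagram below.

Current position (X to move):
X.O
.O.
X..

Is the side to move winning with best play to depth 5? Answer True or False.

X winning at [X.O/.O./X..]: True

[X.O/.O./X..] X move#1: (0,1):-1/XXO/.O./X.., (1,0):+1/X.O/XO./X..*, (1,2):-1/X.O/.OX/X.., (2,1):-1/X.O/.O./XX., (2,2):-1/X.O/.O./X.X
[X.O/XO./X..] end (terminal -1, O#2); searched X.O/.O./X.. to 5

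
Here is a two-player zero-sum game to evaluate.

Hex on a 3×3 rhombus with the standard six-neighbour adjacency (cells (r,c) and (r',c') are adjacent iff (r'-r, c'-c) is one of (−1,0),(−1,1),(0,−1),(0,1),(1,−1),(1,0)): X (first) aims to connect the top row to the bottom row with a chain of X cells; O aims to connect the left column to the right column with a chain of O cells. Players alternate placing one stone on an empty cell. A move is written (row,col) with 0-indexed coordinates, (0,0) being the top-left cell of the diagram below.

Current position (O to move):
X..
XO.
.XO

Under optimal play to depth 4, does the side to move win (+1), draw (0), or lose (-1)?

value(X../XO./.XO, O) = +1

[X../XO./.XO] O move#1: (0,1):-1/XO./XO./.XO, (0,2):-1/X.O/XO./.XO, (1,2):-1/X../XOO/.XO, (2,0):+1/X../XO./OXO*
[X../XO./OXO] X move#2: (0,1):-1/XX./XO./OXO*, (0,2):-1/X.X/XO./OXO, (1,2):-1/X../XOX/OXO
[XX./XO./OXO] O move#3: (0,2):+1/XXO/XO./OXO*, (1,2):+1/XX./XOO/OXO
[XXO/XO./OXO] end (terminal -1, X#4); searched X../XO./.XO to 4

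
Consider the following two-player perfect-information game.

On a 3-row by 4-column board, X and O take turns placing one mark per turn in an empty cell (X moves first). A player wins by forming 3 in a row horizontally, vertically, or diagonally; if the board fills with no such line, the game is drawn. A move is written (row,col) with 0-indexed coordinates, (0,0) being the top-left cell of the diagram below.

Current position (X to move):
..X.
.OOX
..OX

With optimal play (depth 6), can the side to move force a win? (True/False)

X winning at [..X./.OOX/..OX]: True

[..X./.OOX/..OX] X move#1: (0,0):-1/X.X./.OOX/..OX, (0,1):-1/.XX./.OOX/..OX, (0,3):+1/..XX/.OOX/..OX*, (1,0):-1/..X./XOOX/..OX, (2,0):-1/..X./.OOX/X.OX, (2,1):-1/..X./.OOX/.XOX
[..XX/.OOX/..OX] end (terminal -1, O#2); searched ..X./.OOX/..OX to 6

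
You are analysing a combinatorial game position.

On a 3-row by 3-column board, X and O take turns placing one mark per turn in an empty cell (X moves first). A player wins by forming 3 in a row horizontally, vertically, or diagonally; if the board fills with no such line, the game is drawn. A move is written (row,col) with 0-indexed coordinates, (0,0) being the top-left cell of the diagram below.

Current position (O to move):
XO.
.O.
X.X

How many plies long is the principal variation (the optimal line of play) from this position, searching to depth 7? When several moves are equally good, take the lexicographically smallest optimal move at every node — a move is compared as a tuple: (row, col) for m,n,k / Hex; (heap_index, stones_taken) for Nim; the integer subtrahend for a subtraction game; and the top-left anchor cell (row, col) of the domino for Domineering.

PV length from [XO./.O./X.X]: 1 ply

ply 1, O at XO./.O./X.X | (0,2)=-1→XOO/.O./X.X; (1,0)=-1→XO./OO./X.X; (1,2)=-1→XO./.OO/X.X; (2,1)=+1→XO./.O./XOX*
ply 2: XO./.O./XOX is terminal -1 (X); from XO./.O./X.X depth 7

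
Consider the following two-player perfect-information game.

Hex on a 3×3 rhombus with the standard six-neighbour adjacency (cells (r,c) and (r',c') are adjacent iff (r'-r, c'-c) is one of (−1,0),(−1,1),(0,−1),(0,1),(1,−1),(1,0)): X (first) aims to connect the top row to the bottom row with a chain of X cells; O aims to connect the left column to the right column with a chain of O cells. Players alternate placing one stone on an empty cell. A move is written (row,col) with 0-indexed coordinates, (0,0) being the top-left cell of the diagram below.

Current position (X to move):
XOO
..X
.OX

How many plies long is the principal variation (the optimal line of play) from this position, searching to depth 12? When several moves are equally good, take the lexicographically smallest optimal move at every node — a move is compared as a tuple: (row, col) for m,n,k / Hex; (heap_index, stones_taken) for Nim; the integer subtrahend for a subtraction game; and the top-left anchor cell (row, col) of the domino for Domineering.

PV length from [XOO/..X/.OX]: 3 plies

ply 1, X at XOO/..X/.OX | (1,0)=+1→XOO/X.X/.OX*; (1,1)=-1→XOO/.XX/.OX; (2,0)=-1→XOO/..X/XOX
ply 2, O at XOO/X.X/.OX | (1,1)=-1→XOO/XOX/.OX*; (2,0)=-1→XOO/X.X/OOX
ply 3, X at XOO/XOX/.OX | (2,0)=+1→XOO/XOX/XOX*
ply 4: XOO/XOX/XOX is terminal -1 (O); from XOO/..X/.OX depth 12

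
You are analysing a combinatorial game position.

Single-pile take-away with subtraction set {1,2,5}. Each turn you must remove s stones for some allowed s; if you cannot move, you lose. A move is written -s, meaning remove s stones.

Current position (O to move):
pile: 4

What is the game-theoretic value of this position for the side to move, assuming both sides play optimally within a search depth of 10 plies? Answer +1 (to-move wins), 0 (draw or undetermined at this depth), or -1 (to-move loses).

value(4, O) = +1

[4] O move#1: -1:+1/3*, -2:-1/2
[3] X move#2: -1:-1/2*, -2:-1/1
[2] O move#3: -1:-1/1, -2:+1/0*
[0] end (terminal -1, X#4); searched 4 to 10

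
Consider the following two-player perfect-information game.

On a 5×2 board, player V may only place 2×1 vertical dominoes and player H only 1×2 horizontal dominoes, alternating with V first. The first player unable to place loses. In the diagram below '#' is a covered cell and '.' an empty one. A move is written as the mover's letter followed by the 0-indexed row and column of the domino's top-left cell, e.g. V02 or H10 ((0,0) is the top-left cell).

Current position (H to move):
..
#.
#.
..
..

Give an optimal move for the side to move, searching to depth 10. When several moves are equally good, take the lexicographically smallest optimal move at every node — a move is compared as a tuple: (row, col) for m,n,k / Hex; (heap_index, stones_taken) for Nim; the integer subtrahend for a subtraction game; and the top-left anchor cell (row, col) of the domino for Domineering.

H's best at [../#./#./../..]: H30

[../#./#./../..] H move#1: H00:-1/##/#./#./../.., H30:+1/../#./#./##/..*, H40:+1/../#./#./../##
[../#./#./##/..] V move#2: V01:-1/.#/##/#./##/..*, V11:-1/../##/##/##/..
[.#/##/#./##/..] H move#3: H40:+1/.#/##/#./##/##*
[.#/##/#./##/##] end (terminal -1, V#4); searched ../#./#./../.. to 10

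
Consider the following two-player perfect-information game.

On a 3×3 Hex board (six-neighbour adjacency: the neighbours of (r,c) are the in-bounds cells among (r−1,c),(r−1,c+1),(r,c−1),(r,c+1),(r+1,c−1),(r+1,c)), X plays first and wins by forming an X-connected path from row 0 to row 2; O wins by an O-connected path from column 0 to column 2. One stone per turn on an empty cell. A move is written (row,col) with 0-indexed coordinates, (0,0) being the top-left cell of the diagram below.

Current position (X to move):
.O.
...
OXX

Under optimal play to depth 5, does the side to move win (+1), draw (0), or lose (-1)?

p1 X@[.O./.../OXX]: (0,0)[XO./.../OXX]-1 (0,2)[.OX/.../OXX]+1* (1,0)[.O./X../OXX]-1 (1,1)[.O./.X./OXX]-1 (1,2)[.O./..X/OXX]-1
p2 O@[.OX/.../OXX]: (0,0)[OOX/.../OXX]-1* (1,0)[.OX/O../OXX]-1 (1,1)[.OX/.O./OXX]-1 (1,2)[.OX/..O/OXX]-1
p3 X@[OOX/.../OXX]: (1,0)[OOX/X../OXX]+1* (1,1)[OOX/.X./OXX]+1 (1,2)[OOX/..X/OXX]+1
p4 O@[OOX/X../OXX]: (1,1)[OOX/XO./OXX]-1* (1,2)[OOX/X.O/OXX]-1
p5 X@[OOX/XO./OXX]: (1,2)[OOX/XOX/OXX]+1*
p6 O@[OOX/XOX/OXX] terminal -1; root [.O./.../OXX] d5

value(.O./.../OXX, X) = +1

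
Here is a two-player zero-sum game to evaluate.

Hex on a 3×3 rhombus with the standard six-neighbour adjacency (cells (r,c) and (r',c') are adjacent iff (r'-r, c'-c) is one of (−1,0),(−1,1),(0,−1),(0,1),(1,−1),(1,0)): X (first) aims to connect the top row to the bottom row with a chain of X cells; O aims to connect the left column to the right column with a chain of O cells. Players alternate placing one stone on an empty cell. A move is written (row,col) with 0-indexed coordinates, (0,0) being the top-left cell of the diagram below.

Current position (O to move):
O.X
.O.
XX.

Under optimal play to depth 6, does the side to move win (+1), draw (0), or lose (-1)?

[O.X/.O./XX.] O move#1: (0,1):-1/OOX/.O./XX., (1,0):-1/O.X/OO./XX., (1,2):+1/O.X/.OO/XX.*, (2,2):-1/O.X/.O./XXO
[O.X/.OO/XX.] X move#2: (0,1):-1/OXX/.OO/XX.*, (1,0):-1/O.X/XOO/XX., (2,2):-1/O.X/.OO/XXX
[OXX/.OO/XX.] O move#3: (1,0):+1/OXX/OOO/XX.*, (2,2):-1/OXX/.OO/XXO
[OXX/OOO/XX.] end (terminal -1, X#4); searched O.X/.O./XX. to 6

value(O.X/.O./XX., O) = +1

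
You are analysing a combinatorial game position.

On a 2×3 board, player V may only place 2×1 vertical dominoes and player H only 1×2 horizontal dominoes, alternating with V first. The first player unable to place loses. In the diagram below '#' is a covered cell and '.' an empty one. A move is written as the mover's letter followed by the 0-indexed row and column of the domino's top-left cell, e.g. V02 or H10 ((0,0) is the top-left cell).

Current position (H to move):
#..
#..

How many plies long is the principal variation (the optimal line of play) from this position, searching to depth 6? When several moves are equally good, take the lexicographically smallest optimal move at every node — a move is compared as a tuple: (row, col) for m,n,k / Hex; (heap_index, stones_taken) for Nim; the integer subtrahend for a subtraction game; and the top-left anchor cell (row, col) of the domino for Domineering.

PV length from [#../#..]: 1 ply

p1 H@[#../#..]: H01[###/#..]+1* H11[#../###]+1
p2 V@[###/#..] terminal -1; root [#../#..] d6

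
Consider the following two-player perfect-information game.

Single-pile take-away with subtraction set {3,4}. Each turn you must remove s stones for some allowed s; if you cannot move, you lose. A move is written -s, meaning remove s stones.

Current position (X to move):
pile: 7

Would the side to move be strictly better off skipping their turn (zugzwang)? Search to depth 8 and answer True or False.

ply 1, X at 7 | -3=-1→4*; -4=-1→3
ply 2, O at 4 | -3=+1→1*; -4=+1→0
ply 3: 1 is terminal -1 (X); from 7 depth 8
pass branch (O moves first from the same position):
  | ply 1, O at 7 | -3=-1→4*; -4=-1→3
  | ply 2, X at 4 | -3=+1→1*; -4=+1→0
  | ply 3: 1 is terminal -1 (O); from 7 depth 8
X moving scores -1; X passing scores +1

zugzwang(7, X) = True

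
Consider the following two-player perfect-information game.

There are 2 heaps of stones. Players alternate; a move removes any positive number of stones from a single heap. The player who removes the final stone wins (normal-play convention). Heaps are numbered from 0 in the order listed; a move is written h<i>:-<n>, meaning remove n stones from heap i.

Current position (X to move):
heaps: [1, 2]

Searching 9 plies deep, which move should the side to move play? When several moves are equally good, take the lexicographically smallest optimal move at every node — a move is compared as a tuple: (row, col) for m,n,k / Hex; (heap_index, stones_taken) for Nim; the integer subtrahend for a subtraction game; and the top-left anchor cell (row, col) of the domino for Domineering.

X's best at [(1,2)]: h1:-1

[(1,2)] X move#1: h0:-1:-1/(0,2), h1:-1:+1/(1,1)*, h1:-2:-1/(1,0)
[(1,1)] O move#2: h0:-1:-1/(0,1)*, h1:-1:-1/(1,0)
[(0,1)] X move#3: h1:-1:+1/(0,0)*
[(0,0)] end (terminal -1, O#4); searched (1,2) to 9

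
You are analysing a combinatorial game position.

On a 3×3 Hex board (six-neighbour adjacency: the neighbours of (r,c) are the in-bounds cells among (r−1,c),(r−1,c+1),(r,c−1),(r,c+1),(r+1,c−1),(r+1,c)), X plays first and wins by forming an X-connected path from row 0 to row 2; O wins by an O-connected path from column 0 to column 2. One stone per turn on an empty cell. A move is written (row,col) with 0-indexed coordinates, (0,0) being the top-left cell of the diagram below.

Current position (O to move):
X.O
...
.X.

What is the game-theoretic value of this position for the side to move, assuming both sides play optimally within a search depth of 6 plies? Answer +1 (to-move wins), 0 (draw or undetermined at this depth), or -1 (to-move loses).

value(X.O/.../.X., O) = +1

p1 O@[X.O/.../.X.]: (0,1)[XOO/.../.X.]-1 (1,0)[X.O/O../.X.]+1* (1,1)[X.O/.O./.X.]+1 (1,2)[X.O/..O/.X.]-1 (2,0)[X.O/.../OX.]-1 (2,2)[X.O/.../.XO]-1
p2 X@[X.O/O../.X.]: (0,1)[XXO/O../.X.]-1* (1,1)[X.O/OX./.X.]-1 (1,2)[X.O/O.X/.X.]-1 (2,0)[X.O/O../XX.]-1 (2,2)[X.O/O../.XX]-1
p3 O@[XXO/O../.X.]: (1,1)[XXO/OO./.X.]+1* (1,2)[XXO/O.O/.X.]-1 (2,0)[XXO/O../OX.]-1 (2,2)[XXO/O../.XO]-1
p4 X@[XXO/OO./.X.] terminal -1; root [X.O/.../.X.] d6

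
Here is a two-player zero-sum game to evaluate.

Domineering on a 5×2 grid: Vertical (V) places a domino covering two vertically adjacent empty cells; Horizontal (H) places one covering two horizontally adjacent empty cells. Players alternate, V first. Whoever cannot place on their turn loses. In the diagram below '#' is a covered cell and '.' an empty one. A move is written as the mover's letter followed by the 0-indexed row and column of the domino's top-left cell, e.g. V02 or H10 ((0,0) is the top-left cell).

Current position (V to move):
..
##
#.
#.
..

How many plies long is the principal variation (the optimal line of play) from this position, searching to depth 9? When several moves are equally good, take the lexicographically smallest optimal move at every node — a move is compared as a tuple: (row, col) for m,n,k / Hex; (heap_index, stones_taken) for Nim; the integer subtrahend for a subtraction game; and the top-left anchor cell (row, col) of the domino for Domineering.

[../##/#./#./..] V move#1: V21:-1/../##/##/##/..*, V31:-1/../##/#./##/.#
[../##/##/##/..] H move#2: H00:+1/##/##/##/##/..*, H40:+1/../##/##/##/##
[##/##/##/##/..] end (terminal -1, V#3); searched ../##/#./#./.. to 9

PV length from [../##/#./#./..]: 2 plies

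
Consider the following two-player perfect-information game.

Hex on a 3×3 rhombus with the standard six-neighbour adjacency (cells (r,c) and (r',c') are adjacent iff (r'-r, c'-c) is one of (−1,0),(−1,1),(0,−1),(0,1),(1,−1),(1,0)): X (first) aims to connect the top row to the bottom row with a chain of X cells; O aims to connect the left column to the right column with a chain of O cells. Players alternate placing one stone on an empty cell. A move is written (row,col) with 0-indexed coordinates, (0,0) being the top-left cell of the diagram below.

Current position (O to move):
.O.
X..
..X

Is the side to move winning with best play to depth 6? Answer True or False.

[.O./X../..X] O move#1: (0,0):-1/OO./X../..X, (0,2):-1/.OO/X../..X, (1,1):+1/.O./XO./..X*, (1,2):-1/.O./X.O/..X, (2,0):-1/.O./X../O.X, (2,1):-1/.O./X../.OX
[.O./XO./..X] X move#2: (0,0):-1/XO./XO./..X*, (0,2):-1/.OX/XO./..X, (1,2):-1/.O./XOX/..X, (2,0):-1/.O./XO./X.X, (2,1):-1/.O./XO./.XX
[XO./XO./..X] O move#3: (0,2):-1/XOO/XO./..X, (1,2):-1/XO./XOO/..X, (2,0):+1/XO./XO./O.X*, (2,1):-1/XO./XO./.OX
[XO./XO./O.X] X move#4: (0,2):-1/XOX/XO./O.X*, (1,2):-1/XO./XOX/O.X, (2,1):-1/XO./XO./OXX
[XOX/XO./O.X] O move#5: (1,2):+1/XOX/XOO/O.X*, (2,1):-1/XOX/XO./OOX
[XOX/XOO/O.X] end (terminal -1, X#6); searched .O./X../..X to 6

O winning at [.O./X../..X]: True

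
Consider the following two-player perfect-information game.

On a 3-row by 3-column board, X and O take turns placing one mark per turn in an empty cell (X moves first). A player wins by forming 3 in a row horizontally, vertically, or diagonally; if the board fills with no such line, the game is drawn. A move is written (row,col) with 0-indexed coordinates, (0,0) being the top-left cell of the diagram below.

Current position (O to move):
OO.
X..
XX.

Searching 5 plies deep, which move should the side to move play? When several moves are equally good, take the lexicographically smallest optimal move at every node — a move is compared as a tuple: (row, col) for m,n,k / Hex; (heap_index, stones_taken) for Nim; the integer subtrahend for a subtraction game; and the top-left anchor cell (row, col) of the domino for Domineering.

p1 O@[OO./X../XX.]: (0,2)[OOO/X../XX.]+1* (1,1)[OO./XO./XX.]-1 (1,2)[OO./X.O/XX.]-1 (2,2)[OO./X../XXO]+1
p2 X@[OOO/X../XX.] terminal -1; root [OO./X../XX.] d5

O's best at [OO./X../XX.]: (0,2)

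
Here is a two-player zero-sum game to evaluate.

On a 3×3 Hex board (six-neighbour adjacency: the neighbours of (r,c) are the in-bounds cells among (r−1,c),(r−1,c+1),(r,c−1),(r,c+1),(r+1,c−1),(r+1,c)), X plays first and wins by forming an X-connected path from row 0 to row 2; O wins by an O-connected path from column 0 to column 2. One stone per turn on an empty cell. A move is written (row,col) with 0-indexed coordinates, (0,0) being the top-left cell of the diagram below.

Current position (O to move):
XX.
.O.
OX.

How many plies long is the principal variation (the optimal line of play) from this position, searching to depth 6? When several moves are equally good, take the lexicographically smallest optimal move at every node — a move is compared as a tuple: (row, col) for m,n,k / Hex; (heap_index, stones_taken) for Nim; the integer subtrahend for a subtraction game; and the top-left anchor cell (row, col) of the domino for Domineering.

p1 O@[XX./.O./OX.]: (0,2)[XXO/.O./OX.]+1* (1,0)[XX./OO./OX.]+1 (1,2)[XX./.OO/OX.]+1 (2,2)[XX./.O./OXO]+1
p2 X@[XXO/.O./OX.] terminal -1; root [XX./.O./OX.] d6

PV length from [XX./.O./OX.]: 1 ply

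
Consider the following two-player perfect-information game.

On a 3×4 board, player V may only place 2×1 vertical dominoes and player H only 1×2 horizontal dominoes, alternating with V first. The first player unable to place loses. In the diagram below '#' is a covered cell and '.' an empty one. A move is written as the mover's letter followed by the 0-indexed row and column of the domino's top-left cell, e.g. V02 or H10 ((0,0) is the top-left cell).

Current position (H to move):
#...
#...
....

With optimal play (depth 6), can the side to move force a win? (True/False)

H winning at [#.../#.../....]: True

p1 H@[#.../#.../....]: H01[###./#.../....]-1 H02[#.##/#.../....]-1 H11[#.../###./....]+1* H12[#.../#.##/....]+1 H20[#.../#.../##..]-1 H21[#.../#.../.##.]-1 H22[#.../#.../..##]-1
p2 V@[#.../###./....]: V03[#..#/####/....]-1* V13[#.../####/...#]-1
p3 H@[#..#/####/....]: H01[####/####/....]+1* H20[#..#/####/##..]+1 H21[#..#/####/.##.]+1 H22[#..#/####/..##]+1
p4 V@[####/####/....] terminal -1; root [#.../#.../....] d6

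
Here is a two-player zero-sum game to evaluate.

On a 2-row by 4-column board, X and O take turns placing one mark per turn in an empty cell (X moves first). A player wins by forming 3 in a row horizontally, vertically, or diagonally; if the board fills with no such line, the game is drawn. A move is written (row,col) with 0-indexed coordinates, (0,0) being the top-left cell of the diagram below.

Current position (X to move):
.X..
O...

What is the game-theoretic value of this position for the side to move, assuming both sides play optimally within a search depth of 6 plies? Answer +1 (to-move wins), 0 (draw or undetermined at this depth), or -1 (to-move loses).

[.X../O...] X move#1: (0,0):+0/XX../O..., (0,2):+1/.XX./O...*, (0,3):+0/.X.X/O..., (1,1):+0/.X../OX.., (1,2):+0/.X../O.X., (1,3):+0/.X../O..X
[.XX./O...] O move#2: (0,0):-1/OXX./O...*, (0,3):-1/.XXO/O..., (1,1):-1/.XX./OO.., (1,2):-1/.XX./O.O., (1,3):-1/.XX./O..O
[OXX./O...] X move#3: (0,3):+1/OXXX/O...*, (1,1):+0/OXX./OX.., (1,2):+0/OXX./O.X., (1,3):+0/OXX./O..X
[OXXX/O...] end (terminal -1, O#4); searched .X../O... to 6

value(.X../O..., X) = +1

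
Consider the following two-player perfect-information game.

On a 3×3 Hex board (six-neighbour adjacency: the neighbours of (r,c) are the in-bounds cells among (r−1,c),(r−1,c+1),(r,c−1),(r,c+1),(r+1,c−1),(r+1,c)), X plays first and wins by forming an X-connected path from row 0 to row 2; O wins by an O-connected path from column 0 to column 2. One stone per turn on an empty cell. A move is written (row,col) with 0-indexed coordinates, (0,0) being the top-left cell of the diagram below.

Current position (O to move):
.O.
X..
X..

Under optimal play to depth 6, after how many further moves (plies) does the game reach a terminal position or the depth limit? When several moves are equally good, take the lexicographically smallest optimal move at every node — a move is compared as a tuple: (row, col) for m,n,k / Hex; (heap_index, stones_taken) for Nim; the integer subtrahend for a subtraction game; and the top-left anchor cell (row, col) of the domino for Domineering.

PV length from [.O./X../X..]: 6 plies

[.O./X../X..] O move#1: (0,0):-1/OO./X../X..*, (0,2):-1/.OO/X../X.., (1,1):-1/.O./XO./X.., (1,2):-1/.O./X.O/X.., (2,1):-1/.O./X../XO., (2,2):-1/.O./X../X.O
[OO./X../X..] X move#2: (0,2):+1/OOX/X../X..*, (1,1):-1/OO./XX./X.., (1,2):-1/OO./X.X/X.., (2,1):-1/OO./X../XX., (2,2):-1/OO./X../X.X
[OOX/X../X..] O move#3: (1,1):-1/OOX/XO./X..*, (1,2):-1/OOX/X.O/X.., (2,1):-1/OOX/X../XO., (2,2):-1/OOX/X../X.O
[OOX/XO./X..] X move#4: (1,2):+1/OOX/XOX/X..*, (2,1):-1/OOX/XO./XX., (2,2):-1/OOX/XO./X.X
[OOX/XOX/X..] O move#5: (2,1):-1/OOX/XOX/XO.*, (2,2):-1/OOX/XOX/X.O
[OOX/XOX/XO.] X move#6: (2,2):+1/OOX/XOX/XOX*
[OOX/XOX/XOX] end (terminal -1, O#7); searched .O./X../X.. to 6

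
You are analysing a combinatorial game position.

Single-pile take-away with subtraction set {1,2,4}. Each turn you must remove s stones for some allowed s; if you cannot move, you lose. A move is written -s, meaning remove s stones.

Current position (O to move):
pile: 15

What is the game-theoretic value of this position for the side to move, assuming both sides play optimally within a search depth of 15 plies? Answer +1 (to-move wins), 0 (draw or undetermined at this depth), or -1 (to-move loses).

ply 1, O at 15 | -1=-1→14*; -2=-1→13; -4=-1→11
ply 2, X at 14 | -1=-1→13; -2=+1→12*; -4=-1→10
ply 3, O at 12 | -1=-1→11*; -2=-1→10; -4=-1→8
ply 4, X at 11 | -1=-1→10; -2=+1→9*; -4=-1→7
ply 5, O at 9 | -1=-1→8*; -2=-1→7; -4=-1→5
ply 6, X at 8 | -1=-1→7; -2=+1→6*; -4=-1→4
ply 7, O at 6 | -1=-1→5*; -2=-1→4; -4=-1→2
ply 8, X at 5 | -1=-1→4; -2=+1→3*; -4=-1→1
ply 9, O at 3 | -1=-1→2*; -2=-1→1
ply 10, X at 2 | -1=-1→1; -2=+1→0*
ply 11: 0 is terminal -1 (O); from 15 depth 15

value(15, O) = -1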